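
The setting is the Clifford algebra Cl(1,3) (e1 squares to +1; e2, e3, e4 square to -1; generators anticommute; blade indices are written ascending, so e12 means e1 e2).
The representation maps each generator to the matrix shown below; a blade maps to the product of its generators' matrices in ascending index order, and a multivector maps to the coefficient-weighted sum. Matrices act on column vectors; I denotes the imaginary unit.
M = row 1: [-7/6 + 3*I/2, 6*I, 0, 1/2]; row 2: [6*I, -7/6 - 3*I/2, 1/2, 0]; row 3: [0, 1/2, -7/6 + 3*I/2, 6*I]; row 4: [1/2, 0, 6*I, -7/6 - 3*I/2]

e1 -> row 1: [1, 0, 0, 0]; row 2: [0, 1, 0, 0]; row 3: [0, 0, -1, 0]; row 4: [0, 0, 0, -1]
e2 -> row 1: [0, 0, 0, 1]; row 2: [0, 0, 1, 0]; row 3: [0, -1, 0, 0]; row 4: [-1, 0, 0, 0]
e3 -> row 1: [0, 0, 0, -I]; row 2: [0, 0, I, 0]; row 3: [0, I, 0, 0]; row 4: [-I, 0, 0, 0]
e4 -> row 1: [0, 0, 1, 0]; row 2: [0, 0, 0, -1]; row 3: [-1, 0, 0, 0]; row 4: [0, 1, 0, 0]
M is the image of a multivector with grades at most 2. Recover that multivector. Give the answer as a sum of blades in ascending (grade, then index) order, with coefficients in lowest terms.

Method: the blade images are trace-orthogonal — tr(rho(e_A) rho(e_B)^-1) = 4 if A = B and 0 otherwise — and rho(e_A)^-1 = (e_A)^2 * rho(e_A) with (e_A)^2 = +1 or -1, so the coefficient of e_A in the preimage is (e_A)^2 * tr(M rho(e_A))/4.
Nonzero projections over blades of grade <= 2: 1: (1)^2 = +1, tr(M 1) = -14/3, coefficient -7/6; e12: (e12)^2 = +1, tr(M rho(e12)) = 2, coefficient 1/2; e23: (e23)^2 = -1, tr(M rho(e23)) = 6, coefficient -3/2; e34: (e34)^2 = -1, tr(M rho(e34)) = 24, coefficient -6. Every other blade of grade <= 2 projects to 0.
Answer: -7/6 + 1/2*e12 - 3/2*e23 - 6*e34


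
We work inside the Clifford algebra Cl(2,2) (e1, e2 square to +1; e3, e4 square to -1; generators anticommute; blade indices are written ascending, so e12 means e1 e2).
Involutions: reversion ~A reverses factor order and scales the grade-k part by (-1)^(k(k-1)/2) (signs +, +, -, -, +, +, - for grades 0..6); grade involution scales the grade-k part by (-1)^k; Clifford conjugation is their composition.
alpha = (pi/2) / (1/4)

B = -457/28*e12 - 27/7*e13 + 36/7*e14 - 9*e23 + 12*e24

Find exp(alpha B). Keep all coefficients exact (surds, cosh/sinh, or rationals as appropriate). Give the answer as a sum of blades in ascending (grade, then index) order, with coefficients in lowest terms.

B^2 term by term: the squares give (-457/28)^2*(e12)^2 + (-27/7)^2*(e13)^2 + (36/7)^2*(e14)^2 + (-9)^2*(e23)^2 + (12)^2*(e24)^2 = 208849/784*(-1) + 729/49*(+1) + 1296/49*(+1) + 81*(+1) + 144*(+1) = -1/16 (each basis 2-blade squares to minus the product of its generators' squares); cross terms between blades sharing an index anticommute and cancel; the commuting (index-disjoint) pairs give grade-4 terms 2*c*c'*(blade product), which cancel blade by blade — e1234: 648/7 - 648/7 = 0 — confirming B is simple. So B^2 = -1/16.
B^2 = -1/16 — circular case — the even/odd split gives cos and sin: l = 1/4, alpha*l = pi/2, so exp(alpha B) = cos(pi/2) + (sin(pi/2)/(1/4))*B = 0 + (4)*B.
Answer: -457/7*e12 - 108/7*e13 + 144/7*e14 - 36*e23 + 48*e24


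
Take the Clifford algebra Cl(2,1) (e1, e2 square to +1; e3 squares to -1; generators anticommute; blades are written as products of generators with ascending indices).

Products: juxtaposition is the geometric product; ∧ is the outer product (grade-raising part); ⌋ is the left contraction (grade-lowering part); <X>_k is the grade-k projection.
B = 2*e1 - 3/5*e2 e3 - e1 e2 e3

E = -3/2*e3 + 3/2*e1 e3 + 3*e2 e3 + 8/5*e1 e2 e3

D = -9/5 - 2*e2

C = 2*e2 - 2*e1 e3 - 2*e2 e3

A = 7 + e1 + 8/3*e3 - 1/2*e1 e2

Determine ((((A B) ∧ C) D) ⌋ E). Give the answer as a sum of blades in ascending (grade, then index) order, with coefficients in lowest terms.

step 1: 2 + 14*e1 - 3/5*e2 - 1/2*e3 + 8/3*e1 e2 - 151/30*e1 e3 - 26/5*e2 e3 - 38/5*e1 e2 e3
step 2: 4*e2 + 28*e1 e2 - 4*e1 e3 - 3*e2 e3 - 287/15*e1 e2 e3
step 3: -8 - 56*e1 - 36/5*e2 - 6*e3 - 252/5*e1 e2 - 466/15*e1 e3 + 27/5*e2 e3 + 661/25*e1 e2 e3
step 4: 363/125 - 9/25*e1 + 2378/75*e2 - 324/25*e3 + 48/5*e1 e2 - 12/25*e1 e3 - 568/5*e2 e3 - 64/5*e1 e2 e3
Answer: 363/125 - 9/25*e1 + 2378/75*e2 - 324/25*e3 + 48/5*e1 e2 - 12/25*e1 e3 - 568/5*e2 e3 - 64/5*e1 e2 e3


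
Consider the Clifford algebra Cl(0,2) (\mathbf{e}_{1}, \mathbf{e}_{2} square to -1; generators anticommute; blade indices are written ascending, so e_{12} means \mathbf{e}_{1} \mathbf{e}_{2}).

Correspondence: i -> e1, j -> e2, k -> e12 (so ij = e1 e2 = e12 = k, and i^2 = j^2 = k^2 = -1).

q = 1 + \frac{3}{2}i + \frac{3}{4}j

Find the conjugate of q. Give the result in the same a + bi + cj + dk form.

In blades: q = 1 + \frac{3}{2} e_{1} + \frac{3}{4} e_{2}.
Conjugation here is Clifford conjugation: the scalar is fixed and the grade-1 and grade-2 blades all flip sign, giving 1 - \frac{3}{2} e_{1} - \frac{3}{4} e_{2}; translating back:
Answer: 1 - \frac{3}{2}i - \frac{3}{4}j


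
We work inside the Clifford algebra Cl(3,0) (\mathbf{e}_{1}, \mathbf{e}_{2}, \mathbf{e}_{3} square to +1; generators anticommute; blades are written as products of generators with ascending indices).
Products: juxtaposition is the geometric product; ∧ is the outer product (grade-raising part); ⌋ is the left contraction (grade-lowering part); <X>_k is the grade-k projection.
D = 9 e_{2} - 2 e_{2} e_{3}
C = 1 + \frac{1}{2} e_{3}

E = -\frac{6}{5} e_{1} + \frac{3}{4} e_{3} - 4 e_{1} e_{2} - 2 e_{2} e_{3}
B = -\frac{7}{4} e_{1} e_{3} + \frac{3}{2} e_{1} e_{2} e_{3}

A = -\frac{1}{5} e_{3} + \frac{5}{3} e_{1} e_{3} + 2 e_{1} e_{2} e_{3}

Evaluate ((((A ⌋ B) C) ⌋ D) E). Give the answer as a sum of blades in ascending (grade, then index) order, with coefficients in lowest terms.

step 1: -\frac{1}{12} - \frac{7}{20} e_{1} + \frac{5}{2} e_{2} - \frac{3}{10} e_{1} e_{2}
step 2: -\frac{1}{12} - \frac{7}{20} e_{1} + \frac{5}{2} e_{2} - \frac{1}{24} e_{3} - \frac{3}{10} e_{1} e_{2} - \frac{7}{40} e_{1} e_{3} + \frac{5}{4} e_{2} e_{3} - \frac{3}{20} e_{1} e_{2} e_{3}
step 3: 25 - \frac{5}{6} e_{2} - 5 e_{3} + \frac{1}{6} e_{2} e_{3}
step 4: -\frac{41}{12} - \frac{100}{3} e_{1} - \frac{79}{8} e_{2} + \frac{245}{12} e_{3} - 101 e_{1} e_{2} - \frac{16}{3} e_{1} e_{3} - \frac{405}{8} e_{2} e_{3} + \frac{99}{5} e_{1} e_{2} e_{3}
Answer: -\frac{41}{12} - \frac{100}{3} e_{1} - \frac{79}{8} e_{2} + \frac{245}{12} e_{3} - 101 e_{1} e_{2} - \frac{16}{3} e_{1} e_{3} - \frac{405}{8} e_{2} e_{3} + \frac{99}{5} e_{1} e_{2} e_{3}


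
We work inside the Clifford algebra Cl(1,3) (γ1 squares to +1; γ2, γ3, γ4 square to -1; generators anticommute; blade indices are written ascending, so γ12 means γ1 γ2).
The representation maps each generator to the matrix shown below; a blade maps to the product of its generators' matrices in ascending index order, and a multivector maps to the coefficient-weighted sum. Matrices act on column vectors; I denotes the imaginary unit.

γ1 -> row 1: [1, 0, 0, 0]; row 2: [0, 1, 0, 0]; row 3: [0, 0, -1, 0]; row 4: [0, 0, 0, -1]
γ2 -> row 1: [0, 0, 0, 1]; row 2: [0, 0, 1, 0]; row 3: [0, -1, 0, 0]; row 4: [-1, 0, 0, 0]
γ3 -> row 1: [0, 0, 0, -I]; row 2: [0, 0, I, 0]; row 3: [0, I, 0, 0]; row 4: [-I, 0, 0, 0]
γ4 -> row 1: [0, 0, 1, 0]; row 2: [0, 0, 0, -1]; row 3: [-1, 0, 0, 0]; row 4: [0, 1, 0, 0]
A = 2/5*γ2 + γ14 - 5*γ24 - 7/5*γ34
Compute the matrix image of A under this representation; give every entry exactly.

Bivector images (products of the table entries): rho(γ14) = rho(γ1)rho(γ4) = row 1: [0, 0, 1, 0]; row 2: [0, 0, 0, -1]; row 3: [1, 0, 0, 0]; row 4: [0, -1, 0, 0]; rho(γ24) = rho(γ2)rho(γ4) = row 1: [0, 1, 0, 0]; row 2: [-1, 0, 0, 0]; row 3: [0, 0, 0, 1]; row 4: [0, 0, -1, 0]; rho(γ34) = rho(γ3)rho(γ4) = row 1: [0, -I, 0, 0]; row 2: [-I, 0, 0, 0]; row 3: [0, 0, 0, -I]; row 4: [0, 0, -I, 0].
M = (2/5)*rho(γ2) + (1)*rho(γ14) + (-5)*rho(γ24) + (-7/5)*rho(γ34), summed entrywise:
Answer: row 1: [0, -5 + 7*I/5, 1, 2/5]; row 2: [5 + 7*I/5, 0, 2/5, -1]; row 3: [1, -2/5, 0, -5 + 7*I/5]; row 4: [-2/5, -1, 5 + 7*I/5, 0]


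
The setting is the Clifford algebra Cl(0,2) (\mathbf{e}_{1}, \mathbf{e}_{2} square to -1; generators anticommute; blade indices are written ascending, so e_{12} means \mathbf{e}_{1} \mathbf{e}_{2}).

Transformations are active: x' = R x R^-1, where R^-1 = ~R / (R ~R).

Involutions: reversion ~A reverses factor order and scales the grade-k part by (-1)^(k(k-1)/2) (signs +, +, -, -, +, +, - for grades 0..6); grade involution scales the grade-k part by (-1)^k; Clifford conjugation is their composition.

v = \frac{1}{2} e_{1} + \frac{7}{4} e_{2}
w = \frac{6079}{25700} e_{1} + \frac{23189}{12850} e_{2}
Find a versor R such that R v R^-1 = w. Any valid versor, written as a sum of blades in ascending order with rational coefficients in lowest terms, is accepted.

Construction: equal norms (both -\frac{53}{16}) license R = v + w = \frac{18929}{25700} e_{1} + \frac{91353}{25700} e_{2} — nothing changes along that direction, while (v - w)/2 changes sign, so v maps onto w.
Answer: \frac{18929}{25700} e_{1} + \frac{91353}{25700} e_{2}


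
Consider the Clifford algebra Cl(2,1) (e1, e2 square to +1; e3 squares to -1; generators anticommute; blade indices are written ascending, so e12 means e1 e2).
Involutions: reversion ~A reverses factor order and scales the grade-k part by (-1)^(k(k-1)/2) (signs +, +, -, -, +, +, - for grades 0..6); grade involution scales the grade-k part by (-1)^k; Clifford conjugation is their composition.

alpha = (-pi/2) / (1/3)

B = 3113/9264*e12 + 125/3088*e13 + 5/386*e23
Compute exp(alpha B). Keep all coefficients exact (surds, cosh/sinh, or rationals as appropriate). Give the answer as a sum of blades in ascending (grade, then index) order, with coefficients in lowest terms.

B^2 term by term: the squares give (3113/9264)^2*(e12)^2 + (125/3088)^2*(e13)^2 + (5/386)^2*(e23)^2 = 9690769/85821696*(-1) + 15625/9535744*(+1) + 25/148996*(+1) = -1/9 (each basis 2-blade squares to minus the product of its generators' squares); cross terms between blades sharing an index anticommute and cancel. So B^2 = -1/9.
B^2 = -1/9 — a negative square means the series sums to a rotation: l = 1/3, alpha*l = -pi/2, so exp(alpha B) = cos(-pi/2) + (sin(-pi/2)/(1/3))*B = 0 + (-3)*B.
Answer: -3113/3088*e12 - 375/3088*e13 - 15/386*e23


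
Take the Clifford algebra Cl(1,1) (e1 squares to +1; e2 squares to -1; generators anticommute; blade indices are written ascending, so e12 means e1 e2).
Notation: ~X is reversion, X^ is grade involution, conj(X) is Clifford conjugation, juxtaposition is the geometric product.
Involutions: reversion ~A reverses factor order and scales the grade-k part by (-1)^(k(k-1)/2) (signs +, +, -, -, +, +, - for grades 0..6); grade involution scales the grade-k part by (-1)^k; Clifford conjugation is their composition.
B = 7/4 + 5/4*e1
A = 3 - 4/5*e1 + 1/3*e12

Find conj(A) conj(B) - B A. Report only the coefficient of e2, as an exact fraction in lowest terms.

first term: 17/4 - 47/20*e1 - 5/12*e2 - 7/12*e12
second term: 17/4 + 47/20*e1 + 5/12*e2 + 7/12*e12
Answer: -5/6


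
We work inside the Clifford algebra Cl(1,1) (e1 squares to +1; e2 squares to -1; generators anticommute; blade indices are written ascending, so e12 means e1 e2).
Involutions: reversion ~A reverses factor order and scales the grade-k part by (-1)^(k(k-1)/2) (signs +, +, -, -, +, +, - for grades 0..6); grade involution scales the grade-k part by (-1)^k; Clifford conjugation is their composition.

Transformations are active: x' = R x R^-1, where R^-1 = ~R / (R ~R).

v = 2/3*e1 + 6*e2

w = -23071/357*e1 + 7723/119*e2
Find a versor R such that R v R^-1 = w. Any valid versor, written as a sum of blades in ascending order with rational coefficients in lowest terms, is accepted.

Take R = v + w = -7611/119*e1 + 8437/119*e2. Because q(v) = q(w) = -320/9, conjugation by R sends v exactly to w.
Answer: -7611/119*e1 + 8437/119*e2


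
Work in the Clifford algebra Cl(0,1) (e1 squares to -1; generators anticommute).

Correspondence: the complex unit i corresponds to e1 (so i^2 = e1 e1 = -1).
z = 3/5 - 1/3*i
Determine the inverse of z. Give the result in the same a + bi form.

In blades: z = 3/5 - 1/3*e1.
With qbar = 3/5 + 1/3*e1 (scalar fixed, mapped units negated), z qbar = 106/225 (the sum of squared coefficients), so z^-1 = qbar / (106/225) = 135/106 + 75/106*e1; translating back:
Answer: 135/106 + 75/106*i


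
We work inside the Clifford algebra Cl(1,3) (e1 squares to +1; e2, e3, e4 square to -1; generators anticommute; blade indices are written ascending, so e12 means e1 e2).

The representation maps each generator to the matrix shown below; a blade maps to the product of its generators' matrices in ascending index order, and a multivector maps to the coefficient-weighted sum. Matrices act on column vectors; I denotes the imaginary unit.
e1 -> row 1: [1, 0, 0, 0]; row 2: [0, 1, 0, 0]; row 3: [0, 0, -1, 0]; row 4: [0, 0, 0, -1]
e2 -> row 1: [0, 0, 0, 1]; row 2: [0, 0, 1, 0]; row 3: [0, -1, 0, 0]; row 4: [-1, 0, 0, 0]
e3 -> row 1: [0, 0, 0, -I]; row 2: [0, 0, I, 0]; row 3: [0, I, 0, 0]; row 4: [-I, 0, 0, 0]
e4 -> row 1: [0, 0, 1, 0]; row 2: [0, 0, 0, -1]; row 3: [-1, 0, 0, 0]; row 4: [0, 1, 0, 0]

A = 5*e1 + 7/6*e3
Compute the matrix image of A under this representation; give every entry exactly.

M = (5)*rho(e1) + (7/6)*rho(e3), summed entrywise:
Answer: row 1: [5, 0, 0, -7*I/6]; row 2: [0, 5, 7*I/6, 0]; row 3: [0, 7*I/6, -5, 0]; row 4: [-7*I/6, 0, 0, -5]


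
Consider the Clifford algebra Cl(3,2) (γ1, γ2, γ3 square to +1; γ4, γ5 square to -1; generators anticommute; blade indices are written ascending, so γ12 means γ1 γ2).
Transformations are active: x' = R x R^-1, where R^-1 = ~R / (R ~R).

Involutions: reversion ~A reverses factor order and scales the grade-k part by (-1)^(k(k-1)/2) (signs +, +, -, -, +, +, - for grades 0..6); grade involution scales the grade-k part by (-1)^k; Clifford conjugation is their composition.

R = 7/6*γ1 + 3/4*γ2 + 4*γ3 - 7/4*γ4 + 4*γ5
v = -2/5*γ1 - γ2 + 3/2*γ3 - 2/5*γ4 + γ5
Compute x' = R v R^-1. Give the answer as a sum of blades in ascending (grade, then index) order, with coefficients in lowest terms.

~R = 7/6*γ1 + 3/4*γ2 + 4*γ3 - 7/4*γ4 + 4*γ5, and R ~R = -41/36, so R^-1 = ~R / (-41/36).
R v = 1/12 - 13/15*γ12 + 67/20*γ13 - 7/6*γ14 + 83/30*γ15 + 41/8*γ23 - 41/20*γ24 + 19/4*γ25 + 41/40*γ34 - 2*γ35 - 3/20*γ45
Answer: 47/205*γ1 + 73/82*γ2 - 171/82*γ3 + 269/410*γ4 - 65/41*γ5


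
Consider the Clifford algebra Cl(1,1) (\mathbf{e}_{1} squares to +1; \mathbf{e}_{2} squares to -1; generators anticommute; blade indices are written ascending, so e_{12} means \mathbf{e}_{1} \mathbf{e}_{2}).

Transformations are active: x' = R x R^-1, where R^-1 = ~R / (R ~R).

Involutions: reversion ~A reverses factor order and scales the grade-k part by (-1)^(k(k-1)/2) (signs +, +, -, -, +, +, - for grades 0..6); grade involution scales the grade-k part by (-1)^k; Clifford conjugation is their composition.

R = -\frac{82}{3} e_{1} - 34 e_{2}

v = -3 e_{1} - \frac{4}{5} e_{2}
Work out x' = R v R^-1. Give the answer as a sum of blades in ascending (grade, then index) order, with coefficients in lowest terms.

~R = -\frac{82}{3} e_{1} - 34 e_{2}, and R ~R = -\frac{3680}{9}, so R^-1 = ~R / (-\frac{3680}{9}).
R v = \frac{274}{5} - \frac{1202}{15} e_{12}
Answer: \frac{23751}{2300} e_{1} + \frac{22801}{2300} e_{2}


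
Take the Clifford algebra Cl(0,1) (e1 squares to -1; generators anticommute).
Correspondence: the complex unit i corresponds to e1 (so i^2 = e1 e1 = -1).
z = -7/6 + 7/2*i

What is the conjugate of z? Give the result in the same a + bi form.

In blades: z = -7/6 + 7/2*e1.
Conjugation here is Clifford conjugation: the scalar is fixed and the grade-1 and grade-2 blades all flip sign, giving -7/6 - 7/2*e1; translating back:
Answer: -7/6 - 7/2*i


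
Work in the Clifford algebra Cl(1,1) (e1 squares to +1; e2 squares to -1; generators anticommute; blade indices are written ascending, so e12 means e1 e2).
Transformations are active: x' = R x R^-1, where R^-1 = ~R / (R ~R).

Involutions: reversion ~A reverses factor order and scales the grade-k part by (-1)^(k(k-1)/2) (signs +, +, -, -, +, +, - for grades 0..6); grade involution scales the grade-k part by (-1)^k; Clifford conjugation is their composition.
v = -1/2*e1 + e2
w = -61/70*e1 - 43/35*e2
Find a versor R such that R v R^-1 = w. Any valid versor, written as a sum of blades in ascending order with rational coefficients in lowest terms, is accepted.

Since q(v) = q(w) = -3/4, the sum R = v + w = -48/35*e1 - 8/35*e2 does the job whenever invertible.
Answer: -48/35*e1 - 8/35*e2


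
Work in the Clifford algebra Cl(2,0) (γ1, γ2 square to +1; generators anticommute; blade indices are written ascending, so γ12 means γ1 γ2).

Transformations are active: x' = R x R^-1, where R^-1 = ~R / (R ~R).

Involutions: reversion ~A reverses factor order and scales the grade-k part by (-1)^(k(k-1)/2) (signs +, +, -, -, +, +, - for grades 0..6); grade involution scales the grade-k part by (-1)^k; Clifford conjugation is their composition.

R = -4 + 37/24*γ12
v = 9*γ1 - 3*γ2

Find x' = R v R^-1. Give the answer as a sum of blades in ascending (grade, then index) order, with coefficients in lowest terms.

~R = -4 - 37/24*γ12, and R ~R = 10585/576, so R^-1 = ~R / (10585/576).
R v = -325/8*γ1 - 15/8*γ2
Answer: 18387/2117*γ1 + 8079/2117*γ2


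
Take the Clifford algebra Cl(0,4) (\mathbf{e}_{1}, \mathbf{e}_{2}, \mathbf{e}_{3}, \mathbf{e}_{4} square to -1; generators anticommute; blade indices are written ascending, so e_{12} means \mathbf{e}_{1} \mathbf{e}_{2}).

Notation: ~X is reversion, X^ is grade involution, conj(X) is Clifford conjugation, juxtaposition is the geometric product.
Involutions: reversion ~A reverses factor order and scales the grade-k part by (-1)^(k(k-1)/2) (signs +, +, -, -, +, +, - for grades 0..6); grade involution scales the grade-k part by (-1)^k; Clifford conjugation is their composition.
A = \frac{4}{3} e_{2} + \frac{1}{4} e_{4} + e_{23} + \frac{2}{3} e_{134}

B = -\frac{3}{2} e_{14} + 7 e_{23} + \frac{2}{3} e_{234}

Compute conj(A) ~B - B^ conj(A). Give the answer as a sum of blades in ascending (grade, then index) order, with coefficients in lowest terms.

first term: -7 - \frac{3}{8} e_{1} - \frac{25}{3} e_{3} - \frac{2}{3} e_{4} + \frac{4}{9} e_{12} - \frac{1}{6} e_{23} - \frac{8}{9} e_{34} - \frac{8}{3} e_{124} + \frac{7}{4} e_{234} - \frac{3}{2} e_{1234}
second term: 7 - \frac{3}{8} e_{1} - \frac{31}{3} e_{3} - \frac{2}{3} e_{4} - \frac{4}{9} e_{12} - \frac{1}{6} e_{23} - \frac{8}{9} e_{34} - \frac{20}{3} e_{124} - \frac{7}{4} e_{234} + \frac{3}{2} e_{1234}
Answer: -14 + 2 e_{3} + \frac{8}{9} e_{12} + 4 e_{124} + \frac{7}{2} e_{234} - 3 e_{1234}


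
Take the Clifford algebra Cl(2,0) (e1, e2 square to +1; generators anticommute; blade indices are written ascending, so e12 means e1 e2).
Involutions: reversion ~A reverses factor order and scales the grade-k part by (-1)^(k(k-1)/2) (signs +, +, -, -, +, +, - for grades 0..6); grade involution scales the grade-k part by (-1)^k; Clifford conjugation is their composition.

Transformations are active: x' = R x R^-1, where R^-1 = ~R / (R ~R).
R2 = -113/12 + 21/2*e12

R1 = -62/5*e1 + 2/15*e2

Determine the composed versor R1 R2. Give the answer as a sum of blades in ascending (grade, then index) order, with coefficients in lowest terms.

Distribute over the terms of R1 (each basis-blade product reordered to ascending indices, repeated generators contracted through their squares):
(-62/5*e1) R2 = 3503/30*e1 - 651/5*e2
(2/15*e2) R2 = -7/5*e1 - 113/90*e2
Summing the partial products and collecting blades:
Answer: 3461/30*e1 - 11831/90*e2


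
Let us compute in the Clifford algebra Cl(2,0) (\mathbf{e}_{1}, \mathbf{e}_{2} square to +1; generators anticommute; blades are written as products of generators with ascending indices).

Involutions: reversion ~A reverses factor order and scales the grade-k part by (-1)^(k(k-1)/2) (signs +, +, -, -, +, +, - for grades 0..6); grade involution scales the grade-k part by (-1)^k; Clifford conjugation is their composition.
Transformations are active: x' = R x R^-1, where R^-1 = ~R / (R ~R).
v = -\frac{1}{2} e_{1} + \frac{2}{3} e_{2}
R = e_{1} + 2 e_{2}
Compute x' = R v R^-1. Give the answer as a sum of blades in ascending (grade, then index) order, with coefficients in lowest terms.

~R = e_{1} + 2 e_{2}, and R ~R = 5, so R^-1 = ~R / (5).
R v = \frac{5}{6} + \frac{5}{3} e_{1} e_{2}
Answer: \frac{5}{6} e_{1}


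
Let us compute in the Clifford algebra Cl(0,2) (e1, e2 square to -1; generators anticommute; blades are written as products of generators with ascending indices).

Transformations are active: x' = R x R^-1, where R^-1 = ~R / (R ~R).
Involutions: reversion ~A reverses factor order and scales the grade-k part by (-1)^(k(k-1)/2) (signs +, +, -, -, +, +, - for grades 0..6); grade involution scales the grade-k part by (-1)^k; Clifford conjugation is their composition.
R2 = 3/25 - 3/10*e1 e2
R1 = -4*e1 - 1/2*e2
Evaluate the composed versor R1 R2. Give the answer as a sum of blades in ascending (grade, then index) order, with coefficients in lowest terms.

Distribute over the terms of R1 (each basis-blade product reordered to ascending indices, repeated generators contracted through their squares):
(-4*e1) R2 = -12/25*e1 - 6/5*e2
(-1/2*e2) R2 = 3/20*e1 - 3/50*e2
Summing the partial products and collecting blades:
Answer: -33/100*e1 - 63/50*e2


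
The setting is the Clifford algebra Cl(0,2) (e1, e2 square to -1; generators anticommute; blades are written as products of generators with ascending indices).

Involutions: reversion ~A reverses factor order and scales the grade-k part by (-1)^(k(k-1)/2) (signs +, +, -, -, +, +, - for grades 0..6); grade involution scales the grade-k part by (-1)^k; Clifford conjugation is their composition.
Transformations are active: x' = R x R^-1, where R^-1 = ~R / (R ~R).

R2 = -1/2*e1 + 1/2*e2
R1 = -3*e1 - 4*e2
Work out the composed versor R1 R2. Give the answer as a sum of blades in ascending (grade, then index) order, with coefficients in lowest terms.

Distribute over the terms of R1 (each basis-blade product reordered to ascending indices, repeated generators contracted through their squares):
(-3*e1) R2 = -3/2 - 3/2*e1 e2
(-4*e2) R2 = 2 - 2*e1 e2
Summing the partial products and collecting blades:
Answer: 1/2 - 7/2*e1 e2


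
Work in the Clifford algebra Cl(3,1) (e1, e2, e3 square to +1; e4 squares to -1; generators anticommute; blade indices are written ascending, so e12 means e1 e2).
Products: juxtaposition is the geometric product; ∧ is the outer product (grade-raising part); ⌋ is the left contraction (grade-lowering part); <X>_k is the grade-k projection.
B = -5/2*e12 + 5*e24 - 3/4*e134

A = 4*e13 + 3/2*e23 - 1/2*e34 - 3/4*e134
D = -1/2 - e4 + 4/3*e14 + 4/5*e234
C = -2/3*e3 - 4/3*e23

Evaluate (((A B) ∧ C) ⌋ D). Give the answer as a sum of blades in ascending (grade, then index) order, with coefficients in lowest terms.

step 1: 9/16 + 3/8*e1 + 3*e4 + 15/4*e13 - 15/2*e23 - 15/2*e34 + 15/4*e123 - 9/8*e124 + 15/8*e234 - 75/4*e1234
step 2: -3/8*e3 - 1/4*e13 - 3/4*e23 + 2*e34 - 1/2*e123 - 4*e234 - 3/4*e1234
step 3: -16/5 + 8/5*e2 + 3/5*e4 + 3/10*e24
Answer: -16/5 + 8/5*e2 + 3/5*e4 + 3/10*e24


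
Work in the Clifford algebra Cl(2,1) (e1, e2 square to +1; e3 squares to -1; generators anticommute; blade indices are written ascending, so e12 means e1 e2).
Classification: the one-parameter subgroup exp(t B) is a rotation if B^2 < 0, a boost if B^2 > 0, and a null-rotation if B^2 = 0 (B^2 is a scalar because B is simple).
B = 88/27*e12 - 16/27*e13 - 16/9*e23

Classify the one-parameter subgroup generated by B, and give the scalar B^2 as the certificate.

B^2 term by term: the squares give (88/27)^2*(e12)^2 + (-16/27)^2*(e13)^2 + (-16/9)^2*(e23)^2 = 7744/729*(-1) + 256/729*(+1) + 256/81*(+1) = -64/9 (each basis 2-blade squares to minus the product of its generators' squares); cross terms between blades sharing an index anticommute and cancel. So B^2 = -64/9.
Answer: rotation, certificate B^2 = -64/9. The class reads off the invariant scalar -64/9 directly.


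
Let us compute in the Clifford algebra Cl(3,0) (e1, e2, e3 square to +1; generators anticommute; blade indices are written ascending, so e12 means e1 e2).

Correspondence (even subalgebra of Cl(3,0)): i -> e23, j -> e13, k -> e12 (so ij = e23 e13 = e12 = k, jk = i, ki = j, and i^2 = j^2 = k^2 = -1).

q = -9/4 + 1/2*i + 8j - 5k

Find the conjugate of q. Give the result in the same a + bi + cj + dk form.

In blades: q = -9/4 - 5*e12 + 8*e13 + 1/2*e23.
Quaternion conjugation is reversion on the even subalgebra: the scalar is fixed and every grade-2 blade flips sign, giving -9/4 + 5*e12 - 8*e13 - 1/2*e23; translating back:
Answer: -9/4 - 1/2*i - 8j + 5k


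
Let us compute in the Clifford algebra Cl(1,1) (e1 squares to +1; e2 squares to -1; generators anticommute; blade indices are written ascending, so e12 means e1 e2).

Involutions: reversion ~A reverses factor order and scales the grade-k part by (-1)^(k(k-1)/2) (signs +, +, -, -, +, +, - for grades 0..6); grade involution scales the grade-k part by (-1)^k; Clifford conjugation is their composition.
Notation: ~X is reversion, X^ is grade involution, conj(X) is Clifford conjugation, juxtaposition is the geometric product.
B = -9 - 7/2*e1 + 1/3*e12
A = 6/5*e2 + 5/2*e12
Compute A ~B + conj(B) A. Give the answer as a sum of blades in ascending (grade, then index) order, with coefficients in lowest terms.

first term: -5/6 - 2/5*e1 - 41/20*e2 - 183/10*e12
second term: -5/6 + 2/5*e1 - 41/20*e2 - 183/10*e12
Answer: -5/3 - 41/10*e2 - 183/5*e12


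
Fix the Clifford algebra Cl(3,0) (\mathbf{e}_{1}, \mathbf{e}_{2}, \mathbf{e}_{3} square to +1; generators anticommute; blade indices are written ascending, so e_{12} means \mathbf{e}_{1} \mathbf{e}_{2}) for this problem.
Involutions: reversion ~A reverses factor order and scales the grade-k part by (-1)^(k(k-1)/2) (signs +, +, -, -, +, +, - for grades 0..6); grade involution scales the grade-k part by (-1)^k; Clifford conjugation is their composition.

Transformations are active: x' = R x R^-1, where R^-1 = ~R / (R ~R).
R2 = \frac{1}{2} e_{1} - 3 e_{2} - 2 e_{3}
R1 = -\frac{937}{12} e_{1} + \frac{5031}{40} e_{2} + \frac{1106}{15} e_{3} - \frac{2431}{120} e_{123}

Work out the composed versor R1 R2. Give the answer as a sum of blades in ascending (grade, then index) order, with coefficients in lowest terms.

Distribute over the terms of R2 (each basis-blade product reordered to ascending indices, repeated generators contracted through their squares):
R1 (\frac{1}{2} e_{1}) = -\frac{937}{24} - \frac{5031}{80} e_{12} - \frac{553}{15} e_{13} - \frac{2431}{240} e_{23}
R1 (-3 e_{2}) = -\frac{15093}{40} + \frac{937}{4} e_{12} - \frac{2431}{40} e_{13} + \frac{1106}{5} e_{23}
R1 (-2 e_{3}) = -\frac{2212}{15} + \frac{2431}{60} e_{12} + \frac{937}{6} e_{13} - \frac{5031}{20} e_{23}
Summing the partial products and collecting blades:
Answer: -\frac{3383}{6} + \frac{50851}{240} e_{12} + \frac{2341}{40} e_{13} - \frac{1943}{48} e_{23}


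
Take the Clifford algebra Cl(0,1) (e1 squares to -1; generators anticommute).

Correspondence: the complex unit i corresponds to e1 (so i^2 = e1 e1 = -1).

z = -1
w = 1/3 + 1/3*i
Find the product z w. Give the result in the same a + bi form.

In blades: z = -1, w = 1/3 + 1/3*e1.
Distribute z over w term by term (generator squares from the signature, products reordered to ascending indices): (-1)*w = -1/3 - 1/3*e1.
Sum: -1/3 - 1/3*e1; translating back through the correspondence:
Answer: -1/3 - 1/3*i


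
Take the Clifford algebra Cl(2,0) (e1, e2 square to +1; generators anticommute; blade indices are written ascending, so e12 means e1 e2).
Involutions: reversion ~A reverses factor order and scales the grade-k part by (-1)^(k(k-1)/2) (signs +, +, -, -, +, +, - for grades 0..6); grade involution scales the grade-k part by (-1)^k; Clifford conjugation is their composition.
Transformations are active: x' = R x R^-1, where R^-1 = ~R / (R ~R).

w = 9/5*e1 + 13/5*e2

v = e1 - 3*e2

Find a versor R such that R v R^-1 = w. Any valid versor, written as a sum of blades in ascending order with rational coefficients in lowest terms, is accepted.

R = v + w = 14/5*e1 - 2/5*e2 works: the equal norms (10) guarantee its sandwich swaps v into w.
Answer: 14/5*e1 - 2/5*e2


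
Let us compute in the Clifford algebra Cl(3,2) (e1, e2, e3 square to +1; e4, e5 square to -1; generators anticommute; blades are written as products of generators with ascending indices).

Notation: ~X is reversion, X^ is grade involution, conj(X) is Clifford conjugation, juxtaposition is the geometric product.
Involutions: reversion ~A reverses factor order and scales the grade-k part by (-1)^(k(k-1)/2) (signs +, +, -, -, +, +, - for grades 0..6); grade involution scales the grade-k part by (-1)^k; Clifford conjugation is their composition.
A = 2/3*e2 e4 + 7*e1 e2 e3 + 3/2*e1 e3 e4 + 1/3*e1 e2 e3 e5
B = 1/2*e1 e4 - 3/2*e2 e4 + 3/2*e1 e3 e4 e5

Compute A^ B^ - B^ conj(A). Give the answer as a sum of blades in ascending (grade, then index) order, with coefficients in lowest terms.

first term: -1 + 3/4*e3 - 9/4*e5 - 1/3*e1 e2 + 1/2*e2 e4 - 9/4*e1 e2 e3 - 21/2*e1 e3 e4 - 7/2*e2 e3 e4 - 21/2*e2 e4 e5 + e1 e2 e3 e5 + 1/2*e1 e3 e4 e5 + 1/6*e2 e3 e4 e5
second term: 1 - 3/4*e3 - 9/4*e5 - 1/3*e1 e2 - 1/2*e2 e4 - 9/4*e1 e2 e3 - 21/2*e1 e3 e4 - 7/2*e2 e3 e4 + 21/2*e2 e4 e5 + e1 e2 e3 e5 - 1/2*e1 e3 e4 e5 - 1/6*e2 e3 e4 e5
Answer: -2 + 3/2*e3 + e2 e4 - 21*e2 e4 e5 + e1 e3 e4 e5 + 1/3*e2 e3 e4 e5


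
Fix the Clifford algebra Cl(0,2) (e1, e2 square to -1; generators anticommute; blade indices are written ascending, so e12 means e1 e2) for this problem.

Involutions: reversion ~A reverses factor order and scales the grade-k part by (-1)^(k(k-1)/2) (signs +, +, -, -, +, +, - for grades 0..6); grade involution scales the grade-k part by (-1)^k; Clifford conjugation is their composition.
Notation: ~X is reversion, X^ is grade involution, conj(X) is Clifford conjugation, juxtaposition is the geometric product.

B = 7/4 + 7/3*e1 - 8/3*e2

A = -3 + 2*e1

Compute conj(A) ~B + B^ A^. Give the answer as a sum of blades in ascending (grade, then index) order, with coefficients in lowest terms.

first term: -7/12 - 21/2*e1 + 8*e2 + 16/3*e12
second term: -119/12 + 7/2*e1 - 8*e2 + 16/3*e12
Answer: -21/2 - 7*e1 + 32/3*e12


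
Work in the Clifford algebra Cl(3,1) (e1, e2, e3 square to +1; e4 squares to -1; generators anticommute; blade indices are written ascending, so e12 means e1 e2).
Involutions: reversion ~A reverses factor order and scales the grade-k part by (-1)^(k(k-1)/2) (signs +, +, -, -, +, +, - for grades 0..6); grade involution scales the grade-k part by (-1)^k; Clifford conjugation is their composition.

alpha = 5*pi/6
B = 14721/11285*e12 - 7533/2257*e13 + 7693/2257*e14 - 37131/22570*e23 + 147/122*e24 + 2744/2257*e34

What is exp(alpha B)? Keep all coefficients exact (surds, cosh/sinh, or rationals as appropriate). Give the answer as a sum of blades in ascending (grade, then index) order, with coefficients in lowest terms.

B^2 term by term: the squares give (14721/11285)^2*(e12)^2 + (-7533/2257)^2*(e13)^2 + (7693/2257)^2*(e14)^2 + (-37131/22570)^2*(e23)^2 + (147/122)^2*(e24)^2 + (2744/2257)^2*(e34)^2 = 216707841/127351225*(-1) + 56746089/5094049*(-1) + 59182249/5094049*(+1) + 1378711161/509404900*(-1) + 21609/14884*(+1) + 7529536/5094049*(+1) = -1 (each basis 2-blade squares to minus the product of its generators' squares); cross terms between blades sharing an index anticommute and cancel; the commuting (index-disjoint) pairs give grade-4 terms 2*c*c'*(blade product), which cancel blade by blade — e1234: 80788848/25470245 + 1107351/137677 - 285648783/25470245 = 0 — confirming B is simple. So B^2 = -1.
B^2 = -1 — circular case — the even/odd split gives cos and sin: l = 1, alpha*l = 5*pi/6, so exp(alpha B) = cos(5*pi/6) + (sin(5*pi/6)/1)*B = -sqrt(3)/2 + (1/2)*B.
Answer: -sqrt(3)/2 + 14721/22570*e12 - 7533/4514*e13 + 7693/4514*e14 - 37131/45140*e23 + 147/244*e24 + 1372/2257*e34


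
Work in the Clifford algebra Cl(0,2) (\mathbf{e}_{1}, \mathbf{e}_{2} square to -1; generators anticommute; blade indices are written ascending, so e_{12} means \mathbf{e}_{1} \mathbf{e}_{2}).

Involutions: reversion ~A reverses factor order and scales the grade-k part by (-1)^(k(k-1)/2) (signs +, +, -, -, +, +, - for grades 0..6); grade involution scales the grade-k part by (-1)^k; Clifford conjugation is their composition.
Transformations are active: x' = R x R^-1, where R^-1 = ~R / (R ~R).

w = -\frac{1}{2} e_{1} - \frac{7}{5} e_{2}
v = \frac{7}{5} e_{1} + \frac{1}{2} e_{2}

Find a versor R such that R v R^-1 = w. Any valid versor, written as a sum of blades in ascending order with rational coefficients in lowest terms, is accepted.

Take R = v + w = \frac{9}{10} e_{1} - \frac{9}{10} e_{2}. Because q(v) = q(w) = -\frac{221}{100}, conjugation by R sends v exactly to w.
Answer: \frac{9}{10} e_{1} - \frac{9}{10} e_{2}


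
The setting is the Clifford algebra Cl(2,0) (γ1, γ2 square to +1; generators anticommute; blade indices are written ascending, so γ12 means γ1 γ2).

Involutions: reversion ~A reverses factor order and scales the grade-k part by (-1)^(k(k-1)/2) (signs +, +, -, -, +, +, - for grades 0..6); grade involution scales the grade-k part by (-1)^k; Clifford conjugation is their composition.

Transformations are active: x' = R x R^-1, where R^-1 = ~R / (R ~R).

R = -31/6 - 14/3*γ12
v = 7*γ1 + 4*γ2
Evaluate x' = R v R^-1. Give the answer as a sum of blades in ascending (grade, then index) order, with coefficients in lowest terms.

~R = -31/6 + 14/3*γ12, and R ~R = 1745/36, so R^-1 = ~R / (1745/36).
R v = -329/6*γ1 + 12*γ2
Answer: 8183/1745*γ1 - 11444/1745*γ2


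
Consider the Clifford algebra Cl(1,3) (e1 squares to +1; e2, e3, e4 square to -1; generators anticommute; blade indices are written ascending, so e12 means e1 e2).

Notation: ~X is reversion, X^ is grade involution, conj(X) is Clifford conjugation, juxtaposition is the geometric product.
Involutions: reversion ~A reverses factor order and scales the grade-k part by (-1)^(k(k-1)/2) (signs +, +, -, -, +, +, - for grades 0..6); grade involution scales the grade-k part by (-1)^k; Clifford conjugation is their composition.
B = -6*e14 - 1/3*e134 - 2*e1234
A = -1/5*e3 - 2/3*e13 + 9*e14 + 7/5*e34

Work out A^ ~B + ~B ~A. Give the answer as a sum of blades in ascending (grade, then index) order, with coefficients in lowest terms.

first term: 54 - 7/15*e1 - 3*e3 - 2/9*e4 + 14/5*e12 - 42/5*e13 + 1/15*e14 - 18*e23 - 4/3*e24 + 4*e34 + 2/5*e124 - 6/5*e134
second term: -54 + 7/15*e1 + 3*e3 + 2/9*e4 - 14/5*e12 - 42/5*e13 - 1/15*e14 + 18*e23 + 4/3*e24 + 4*e34 + 2/5*e124 + 6/5*e134
Answer: -84/5*e13 + 8*e34 + 4/5*e124


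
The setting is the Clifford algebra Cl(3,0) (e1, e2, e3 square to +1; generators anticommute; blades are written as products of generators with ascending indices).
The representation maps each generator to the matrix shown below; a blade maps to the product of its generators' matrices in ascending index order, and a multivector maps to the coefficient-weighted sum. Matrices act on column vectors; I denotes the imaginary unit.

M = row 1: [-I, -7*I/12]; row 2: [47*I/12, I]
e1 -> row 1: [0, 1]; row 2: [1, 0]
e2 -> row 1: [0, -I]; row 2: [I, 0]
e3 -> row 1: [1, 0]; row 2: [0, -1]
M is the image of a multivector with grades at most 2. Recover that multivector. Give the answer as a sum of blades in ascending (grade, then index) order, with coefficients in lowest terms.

Method: 1, rho(e1), rho(e2), rho(e3) form a trace-orthogonal basis of the 2x2 complex matrices (tr(X Y) = 2 if X = Y, else 0), so M = m0*1 + m1*rho(e1) + m2*rho(e2) + m3*rho(e3) with m0 = tr(M)/2 = 0, m1 = tr(M rho(e1))/2 = 5*I/3, m2 = tr(M rho(e2))/2 = 9/4, m3 = tr(M rho(e3))/2 = -I.
Multiplying table entries, the bivector images are rho(e1 e2) = I*rho(e3), rho(e1 e3) = -I*rho(e2), rho(e2 e3) = I*rho(e1); with real blade coefficients the real parts of m0..m3 are the coefficients of 1, e1, e2, e3 and the imaginary parts give the bivectors (e2 e3: Im m1, e1 e3: -Im m2, e1 e2: Im m3).
Answer: 9/4*e2 - e1 e2 + 5/3*e2 e3


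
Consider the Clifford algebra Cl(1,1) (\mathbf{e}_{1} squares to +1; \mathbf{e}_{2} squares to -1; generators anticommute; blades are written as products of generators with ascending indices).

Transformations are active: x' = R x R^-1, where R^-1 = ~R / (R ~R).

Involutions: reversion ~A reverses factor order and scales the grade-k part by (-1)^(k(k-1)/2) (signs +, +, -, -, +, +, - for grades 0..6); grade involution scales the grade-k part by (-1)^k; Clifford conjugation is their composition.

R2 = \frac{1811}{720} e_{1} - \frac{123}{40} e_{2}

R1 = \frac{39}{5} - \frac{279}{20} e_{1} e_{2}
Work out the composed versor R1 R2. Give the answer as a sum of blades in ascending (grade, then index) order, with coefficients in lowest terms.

Distribute over the terms of R1 (each basis-blade product reordered to ascending indices, repeated generators contracted through their squares):
(\frac{39}{5}) R2 = \frac{23543}{1200} e_{1} - \frac{4797}{200} e_{2}
(-\frac{279}{20} e_{1} e_{2}) R2 = -\frac{34317}{800} e_{1} + \frac{56141}{1600} e_{2}
Summing the partial products and collecting blades:
Answer: -\frac{11173}{480} e_{1} + \frac{3553}{320} e_{2}


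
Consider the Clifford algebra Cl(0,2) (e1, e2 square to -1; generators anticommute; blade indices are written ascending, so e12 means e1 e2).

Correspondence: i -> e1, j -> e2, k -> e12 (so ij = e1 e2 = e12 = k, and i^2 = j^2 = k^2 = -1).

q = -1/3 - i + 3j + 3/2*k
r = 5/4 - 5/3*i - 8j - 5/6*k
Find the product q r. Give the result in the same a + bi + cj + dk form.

In blades: q = -1/3 - e1 + 3*e2 + 3/2*e12, r = 5/4 - 5/3*e1 - 8*e2 - 5/6*e12.
Distribute q over r term by term (generator squares from the signature, products reordered to ascending indices): (-1/3)*r = -5/12 + 5/9*e1 + 8/3*e2 + 5/18*e12; (-e1)*r = -5/3 - 5/4*e1 - 5/6*e2 + 8*e12; (3*e2)*r = 24 - 5/2*e1 + 15/4*e2 + 5*e12; (3/2*e12)*r = 5/4 + 12*e1 - 5/2*e2 + 15/8*e12.
Sum: 139/6 + 317/36*e1 + 37/12*e2 + 1091/72*e12; translating back through the correspondence:
Answer: 139/6 + 317/36*i + 37/12*j + 1091/72*k


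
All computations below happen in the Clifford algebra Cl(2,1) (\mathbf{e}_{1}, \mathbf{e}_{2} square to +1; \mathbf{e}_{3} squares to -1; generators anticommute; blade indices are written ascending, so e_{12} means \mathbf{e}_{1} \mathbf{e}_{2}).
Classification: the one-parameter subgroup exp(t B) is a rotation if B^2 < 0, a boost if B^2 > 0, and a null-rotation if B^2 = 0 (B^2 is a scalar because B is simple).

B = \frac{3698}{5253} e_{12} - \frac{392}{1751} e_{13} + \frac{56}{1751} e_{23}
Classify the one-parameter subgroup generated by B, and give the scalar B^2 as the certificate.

B^2 term by term: the squares give (\frac{3698}{5253})^2*(e_{12})^2 + (-\frac{392}{1751})^2*(e_{13})^2 + (\frac{56}{1751})^2*(e_{23})^2 = \frac{13675204}{27594009}*(-1) + \frac{153664}{3066001}*(+1) + \frac{3136}{3066001}*(+1) = -\frac{4}{9} (each basis 2-blade squares to minus the product of its generators' squares); cross terms between blades sharing an index anticommute and cancel. So B^2 = -\frac{4}{9}.
Answer: rotation, certificate B^2 = -\frac{4}{9}. Note: conjugating B changes its blade decomposition but never the scalar B^2 = -\frac{4}{9}, whose sign settles the classification.


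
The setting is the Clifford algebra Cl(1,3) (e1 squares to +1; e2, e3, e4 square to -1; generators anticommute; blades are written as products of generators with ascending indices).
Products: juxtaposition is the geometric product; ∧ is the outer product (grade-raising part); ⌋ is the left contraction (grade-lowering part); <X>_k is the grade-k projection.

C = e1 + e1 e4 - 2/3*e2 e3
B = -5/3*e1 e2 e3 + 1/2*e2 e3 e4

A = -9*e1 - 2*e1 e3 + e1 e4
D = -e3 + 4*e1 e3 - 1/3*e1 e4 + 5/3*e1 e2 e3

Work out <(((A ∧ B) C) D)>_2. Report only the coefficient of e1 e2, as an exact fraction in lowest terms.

step 1: -9/2*e1 e2 e3 e4
step 2: -3*e1 e4 - 9/2*e2 e3 + 9/2*e2 e3 e4
step 3: 1 + 15/2*e1 - 9/2*e2 + 18*e1 e2 + 15/2*e1 e4 - 9/2*e2 e4 - 12*e3 e4 - 3/2*e1 e2 e3 - 18*e1 e2 e4 - 3*e1 e3 e4 + 5*e2 e3 e4 + 3/2*e1 e2 e3 e4
step 4: 18*e1 e2 + 15/2*e1 e4 - 9/2*e2 e4 - 12*e3 e4
Answer: 18
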